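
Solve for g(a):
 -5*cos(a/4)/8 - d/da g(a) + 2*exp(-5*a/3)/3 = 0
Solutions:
 g(a) = C1 - 5*sin(a/4)/2 - 2*exp(-5*a/3)/5


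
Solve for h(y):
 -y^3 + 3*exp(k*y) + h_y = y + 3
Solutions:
 h(y) = C1 + y^4/4 + y^2/2 + 3*y - 3*exp(k*y)/k


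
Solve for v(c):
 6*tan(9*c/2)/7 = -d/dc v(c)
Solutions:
 v(c) = C1 + 4*log(cos(9*c/2))/21


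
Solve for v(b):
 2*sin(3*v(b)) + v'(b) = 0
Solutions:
 v(b) = -acos((-C1 - exp(12*b))/(C1 - exp(12*b)))/3 + 2*pi/3
 v(b) = acos((-C1 - exp(12*b))/(C1 - exp(12*b)))/3


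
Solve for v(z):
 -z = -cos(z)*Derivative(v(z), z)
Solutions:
 v(z) = C1 + Integral(z/cos(z), z)


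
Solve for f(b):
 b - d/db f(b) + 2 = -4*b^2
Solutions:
 f(b) = C1 + 4*b^3/3 + b^2/2 + 2*b


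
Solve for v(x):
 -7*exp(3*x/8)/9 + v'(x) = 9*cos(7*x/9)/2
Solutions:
 v(x) = C1 + 56*exp(3*x/8)/27 + 81*sin(7*x/9)/14


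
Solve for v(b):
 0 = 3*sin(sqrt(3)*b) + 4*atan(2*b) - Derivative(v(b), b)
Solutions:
 v(b) = C1 + 4*b*atan(2*b) - log(4*b^2 + 1) - sqrt(3)*cos(sqrt(3)*b)


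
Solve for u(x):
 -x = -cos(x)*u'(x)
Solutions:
 u(x) = C1 + Integral(x/cos(x), x)


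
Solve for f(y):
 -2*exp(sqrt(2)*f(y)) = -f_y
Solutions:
 f(y) = sqrt(2)*(2*log(-1/(C1 + 2*y)) - log(2))/4


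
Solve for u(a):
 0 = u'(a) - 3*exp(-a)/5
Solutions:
 u(a) = C1 - 3*exp(-a)/5


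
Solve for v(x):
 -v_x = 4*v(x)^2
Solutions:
 v(x) = 1/(C1 + 4*x)


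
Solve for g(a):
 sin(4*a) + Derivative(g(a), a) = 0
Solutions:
 g(a) = C1 + cos(4*a)/4


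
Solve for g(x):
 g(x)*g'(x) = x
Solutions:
 g(x) = -sqrt(C1 + x^2)
 g(x) = sqrt(C1 + x^2)


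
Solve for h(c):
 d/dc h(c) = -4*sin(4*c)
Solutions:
 h(c) = C1 + cos(4*c)


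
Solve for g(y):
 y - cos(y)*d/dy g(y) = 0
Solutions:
 g(y) = C1 + Integral(y/cos(y), y)


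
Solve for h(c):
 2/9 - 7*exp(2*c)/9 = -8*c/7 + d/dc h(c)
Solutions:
 h(c) = C1 + 4*c^2/7 + 2*c/9 - 7*exp(2*c)/18


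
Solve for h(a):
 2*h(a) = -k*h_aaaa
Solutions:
 h(a) = C1*exp(-2^(1/4)*a*(-1/k)^(1/4)) + C2*exp(2^(1/4)*a*(-1/k)^(1/4)) + C3*exp(-2^(1/4)*I*a*(-1/k)^(1/4)) + C4*exp(2^(1/4)*I*a*(-1/k)^(1/4))


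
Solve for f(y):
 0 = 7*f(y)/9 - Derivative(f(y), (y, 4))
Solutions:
 f(y) = C1*exp(-sqrt(3)*7^(1/4)*y/3) + C2*exp(sqrt(3)*7^(1/4)*y/3) + C3*sin(sqrt(3)*7^(1/4)*y/3) + C4*cos(sqrt(3)*7^(1/4)*y/3)


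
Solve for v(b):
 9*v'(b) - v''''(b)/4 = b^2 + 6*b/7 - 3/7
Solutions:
 v(b) = C1 + C4*exp(6^(2/3)*b) + b^3/27 + b^2/21 - b/21 + (C2*sin(3*2^(2/3)*3^(1/6)*b/2) + C3*cos(3*2^(2/3)*3^(1/6)*b/2))*exp(-6^(2/3)*b/2)


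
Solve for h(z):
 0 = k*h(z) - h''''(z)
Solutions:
 h(z) = C1*exp(-k^(1/4)*z) + C2*exp(k^(1/4)*z) + C3*exp(-I*k^(1/4)*z) + C4*exp(I*k^(1/4)*z)


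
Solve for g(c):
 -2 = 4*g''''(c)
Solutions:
 g(c) = C1 + C2*c + C3*c^2 + C4*c^3 - c^4/48


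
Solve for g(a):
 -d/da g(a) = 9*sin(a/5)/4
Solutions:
 g(a) = C1 + 45*cos(a/5)/4


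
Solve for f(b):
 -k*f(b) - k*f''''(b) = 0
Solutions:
 f(b) = (C1*sin(sqrt(2)*b/2) + C2*cos(sqrt(2)*b/2))*exp(-sqrt(2)*b/2) + (C3*sin(sqrt(2)*b/2) + C4*cos(sqrt(2)*b/2))*exp(sqrt(2)*b/2)


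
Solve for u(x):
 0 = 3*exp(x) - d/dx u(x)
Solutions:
 u(x) = C1 + 3*exp(x)


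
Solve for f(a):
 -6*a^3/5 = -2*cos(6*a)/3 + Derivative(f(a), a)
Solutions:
 f(a) = C1 - 3*a^4/10 + sin(6*a)/9


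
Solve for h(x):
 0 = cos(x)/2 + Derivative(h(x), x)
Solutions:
 h(x) = C1 - sin(x)/2


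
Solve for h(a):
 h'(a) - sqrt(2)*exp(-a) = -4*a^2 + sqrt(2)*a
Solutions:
 h(a) = C1 - 4*a^3/3 + sqrt(2)*a^2/2 - sqrt(2)*exp(-a)


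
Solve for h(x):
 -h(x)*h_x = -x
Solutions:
 h(x) = -sqrt(C1 + x^2)
 h(x) = sqrt(C1 + x^2)


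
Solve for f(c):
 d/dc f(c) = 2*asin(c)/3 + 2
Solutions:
 f(c) = C1 + 2*c*asin(c)/3 + 2*c + 2*sqrt(1 - c^2)/3


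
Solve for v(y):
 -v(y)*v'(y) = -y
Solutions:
 v(y) = -sqrt(C1 + y^2)
 v(y) = sqrt(C1 + y^2)


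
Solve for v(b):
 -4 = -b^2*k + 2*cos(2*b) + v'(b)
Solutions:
 v(b) = C1 + b^3*k/3 - 4*b - sin(2*b)


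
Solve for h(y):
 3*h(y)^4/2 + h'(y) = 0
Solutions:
 h(y) = 2^(1/3)*(1/(C1 + 9*y))^(1/3)
 h(y) = 2^(1/3)*(-3^(2/3) - 3*3^(1/6)*I)*(1/(C1 + 3*y))^(1/3)/6
 h(y) = 2^(1/3)*(-3^(2/3) + 3*3^(1/6)*I)*(1/(C1 + 3*y))^(1/3)/6


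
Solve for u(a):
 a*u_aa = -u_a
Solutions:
 u(a) = C1 + C2*log(a)


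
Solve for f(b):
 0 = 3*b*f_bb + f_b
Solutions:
 f(b) = C1 + C2*b^(2/3)


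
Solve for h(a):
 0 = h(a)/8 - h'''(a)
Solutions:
 h(a) = C3*exp(a/2) + (C1*sin(sqrt(3)*a/4) + C2*cos(sqrt(3)*a/4))*exp(-a/4)


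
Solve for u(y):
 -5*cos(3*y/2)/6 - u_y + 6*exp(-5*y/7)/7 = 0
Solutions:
 u(y) = C1 - 5*sin(3*y/2)/9 - 6*exp(-5*y/7)/5


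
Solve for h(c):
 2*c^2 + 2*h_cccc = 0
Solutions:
 h(c) = C1 + C2*c + C3*c^2 + C4*c^3 - c^6/360


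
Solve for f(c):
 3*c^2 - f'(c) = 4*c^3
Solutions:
 f(c) = C1 - c^4 + c^3


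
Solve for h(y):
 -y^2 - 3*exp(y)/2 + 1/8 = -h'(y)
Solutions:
 h(y) = C1 + y^3/3 - y/8 + 3*exp(y)/2


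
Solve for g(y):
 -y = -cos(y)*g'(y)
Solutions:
 g(y) = C1 + Integral(y/cos(y), y)


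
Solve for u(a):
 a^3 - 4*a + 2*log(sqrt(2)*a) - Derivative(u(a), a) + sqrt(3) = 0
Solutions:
 u(a) = C1 + a^4/4 - 2*a^2 + 2*a*log(a) - 2*a + a*log(2) + sqrt(3)*a


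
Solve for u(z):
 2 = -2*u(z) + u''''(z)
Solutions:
 u(z) = C1*exp(-2^(1/4)*z) + C2*exp(2^(1/4)*z) + C3*sin(2^(1/4)*z) + C4*cos(2^(1/4)*z) - 1


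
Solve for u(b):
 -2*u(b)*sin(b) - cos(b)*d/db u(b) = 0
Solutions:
 u(b) = C1*cos(b)^2


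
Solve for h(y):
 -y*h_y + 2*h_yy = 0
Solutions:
 h(y) = C1 + C2*erfi(y/2)


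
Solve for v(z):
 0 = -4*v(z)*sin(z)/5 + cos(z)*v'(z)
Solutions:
 v(z) = C1/cos(z)^(4/5)


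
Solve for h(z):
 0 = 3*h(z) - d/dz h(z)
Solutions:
 h(z) = C1*exp(3*z)


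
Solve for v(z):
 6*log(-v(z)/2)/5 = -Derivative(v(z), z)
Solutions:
 5*Integral(1/(log(-_y) - log(2)), (_y, v(z)))/6 = C1 - z


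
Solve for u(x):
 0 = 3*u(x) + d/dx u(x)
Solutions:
 u(x) = C1*exp(-3*x)


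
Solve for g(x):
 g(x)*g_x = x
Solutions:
 g(x) = -sqrt(C1 + x^2)
 g(x) = sqrt(C1 + x^2)


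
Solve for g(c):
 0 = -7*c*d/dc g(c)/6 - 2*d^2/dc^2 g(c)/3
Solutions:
 g(c) = C1 + C2*erf(sqrt(14)*c/4)


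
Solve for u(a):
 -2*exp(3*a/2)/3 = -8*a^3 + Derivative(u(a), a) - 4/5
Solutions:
 u(a) = C1 + 2*a^4 + 4*a/5 - 4*exp(3*a/2)/9


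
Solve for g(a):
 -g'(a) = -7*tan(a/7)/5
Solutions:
 g(a) = C1 - 49*log(cos(a/7))/5


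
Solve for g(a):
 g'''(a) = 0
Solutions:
 g(a) = C1 + C2*a + C3*a^2


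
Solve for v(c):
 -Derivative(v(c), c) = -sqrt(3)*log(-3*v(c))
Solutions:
 -sqrt(3)*Integral(1/(log(-_y) + log(3)), (_y, v(c)))/3 = C1 - c


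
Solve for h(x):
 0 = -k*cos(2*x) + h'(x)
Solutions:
 h(x) = C1 + k*sin(2*x)/2


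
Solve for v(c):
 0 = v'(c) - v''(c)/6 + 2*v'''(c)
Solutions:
 v(c) = C1 + (C2*sin(sqrt(287)*c/24) + C3*cos(sqrt(287)*c/24))*exp(c/24)


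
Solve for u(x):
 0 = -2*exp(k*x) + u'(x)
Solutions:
 u(x) = C1 + 2*exp(k*x)/k


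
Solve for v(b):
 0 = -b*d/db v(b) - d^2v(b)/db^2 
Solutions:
 v(b) = C1 + C2*erf(sqrt(2)*b/2)


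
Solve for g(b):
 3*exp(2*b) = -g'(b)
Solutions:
 g(b) = C1 - 3*exp(2*b)/2


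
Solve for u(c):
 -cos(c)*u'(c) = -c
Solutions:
 u(c) = C1 + Integral(c/cos(c), c)


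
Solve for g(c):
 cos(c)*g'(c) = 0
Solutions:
 g(c) = C1


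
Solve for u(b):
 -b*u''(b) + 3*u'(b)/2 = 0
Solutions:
 u(b) = C1 + C2*b^(5/2)


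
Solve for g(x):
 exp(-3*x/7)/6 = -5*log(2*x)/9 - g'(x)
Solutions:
 g(x) = C1 - 5*x*log(x)/9 + 5*x*(1 - log(2))/9 + 7*exp(-3*x/7)/18


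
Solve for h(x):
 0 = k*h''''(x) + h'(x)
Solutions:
 h(x) = C1 + C2*exp(x*(-1/k)^(1/3)) + C3*exp(x*(-1/k)^(1/3)*(-1 + sqrt(3)*I)/2) + C4*exp(-x*(-1/k)^(1/3)*(1 + sqrt(3)*I)/2)


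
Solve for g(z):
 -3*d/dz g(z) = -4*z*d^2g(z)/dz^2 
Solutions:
 g(z) = C1 + C2*z^(7/4)


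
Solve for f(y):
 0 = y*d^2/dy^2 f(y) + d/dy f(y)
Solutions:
 f(y) = C1 + C2*log(y)


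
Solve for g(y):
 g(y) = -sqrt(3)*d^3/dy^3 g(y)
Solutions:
 g(y) = C3*exp(-3^(5/6)*y/3) + (C1*sin(3^(1/3)*y/2) + C2*cos(3^(1/3)*y/2))*exp(3^(5/6)*y/6)


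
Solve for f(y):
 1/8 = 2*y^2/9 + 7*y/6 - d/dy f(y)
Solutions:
 f(y) = C1 + 2*y^3/27 + 7*y^2/12 - y/8


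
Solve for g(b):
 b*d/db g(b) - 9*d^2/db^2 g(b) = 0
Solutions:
 g(b) = C1 + C2*erfi(sqrt(2)*b/6)


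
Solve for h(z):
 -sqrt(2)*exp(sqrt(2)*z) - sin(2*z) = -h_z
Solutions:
 h(z) = C1 + exp(sqrt(2)*z) - cos(2*z)/2


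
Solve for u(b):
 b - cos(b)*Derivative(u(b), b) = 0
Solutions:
 u(b) = C1 + Integral(b/cos(b), b)


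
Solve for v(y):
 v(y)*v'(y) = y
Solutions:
 v(y) = -sqrt(C1 + y^2)
 v(y) = sqrt(C1 + y^2)


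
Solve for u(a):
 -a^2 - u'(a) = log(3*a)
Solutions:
 u(a) = C1 - a^3/3 - a*log(a) - a*log(3) + a


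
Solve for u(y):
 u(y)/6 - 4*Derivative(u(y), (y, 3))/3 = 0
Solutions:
 u(y) = C3*exp(y/2) + (C1*sin(sqrt(3)*y/4) + C2*cos(sqrt(3)*y/4))*exp(-y/4)


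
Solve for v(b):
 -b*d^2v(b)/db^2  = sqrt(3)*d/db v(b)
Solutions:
 v(b) = C1 + C2*b^(1 - sqrt(3))


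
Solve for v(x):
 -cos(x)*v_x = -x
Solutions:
 v(x) = C1 + Integral(x/cos(x), x)


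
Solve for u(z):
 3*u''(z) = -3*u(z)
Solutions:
 u(z) = C1*sin(z) + C2*cos(z)


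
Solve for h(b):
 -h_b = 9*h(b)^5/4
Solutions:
 h(b) = -I*(1/(C1 + 9*b))^(1/4)
 h(b) = I*(1/(C1 + 9*b))^(1/4)
 h(b) = -(1/(C1 + 9*b))^(1/4)
 h(b) = (1/(C1 + 9*b))^(1/4)


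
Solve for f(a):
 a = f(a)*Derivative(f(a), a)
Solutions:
 f(a) = -sqrt(C1 + a^2)
 f(a) = sqrt(C1 + a^2)


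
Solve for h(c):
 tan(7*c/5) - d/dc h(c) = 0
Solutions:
 h(c) = C1 - 5*log(cos(7*c/5))/7


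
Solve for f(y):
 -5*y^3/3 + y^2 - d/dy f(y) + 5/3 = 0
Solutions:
 f(y) = C1 - 5*y^4/12 + y^3/3 + 5*y/3


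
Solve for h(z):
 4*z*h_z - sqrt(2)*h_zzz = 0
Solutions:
 h(z) = C1 + Integral(C2*airyai(sqrt(2)*z) + C3*airybi(sqrt(2)*z), z)


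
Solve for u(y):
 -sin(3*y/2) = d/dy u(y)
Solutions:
 u(y) = C1 + 2*cos(3*y/2)/3


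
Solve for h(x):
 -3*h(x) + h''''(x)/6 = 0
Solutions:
 h(x) = C1*exp(-2^(1/4)*sqrt(3)*x) + C2*exp(2^(1/4)*sqrt(3)*x) + C3*sin(2^(1/4)*sqrt(3)*x) + C4*cos(2^(1/4)*sqrt(3)*x)


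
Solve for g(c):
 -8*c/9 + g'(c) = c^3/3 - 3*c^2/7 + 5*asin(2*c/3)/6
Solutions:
 g(c) = C1 + c^4/12 - c^3/7 + 4*c^2/9 + 5*c*asin(2*c/3)/6 + 5*sqrt(9 - 4*c^2)/12


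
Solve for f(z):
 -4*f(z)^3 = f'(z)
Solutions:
 f(z) = -sqrt(2)*sqrt(-1/(C1 - 4*z))/2
 f(z) = sqrt(2)*sqrt(-1/(C1 - 4*z))/2


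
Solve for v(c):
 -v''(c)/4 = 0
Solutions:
 v(c) = C1 + C2*c


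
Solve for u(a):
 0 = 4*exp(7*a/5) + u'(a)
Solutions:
 u(a) = C1 - 20*exp(7*a/5)/7


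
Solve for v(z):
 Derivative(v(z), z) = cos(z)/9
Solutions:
 v(z) = C1 + sin(z)/9


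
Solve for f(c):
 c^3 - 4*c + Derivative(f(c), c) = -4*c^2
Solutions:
 f(c) = C1 - c^4/4 - 4*c^3/3 + 2*c^2


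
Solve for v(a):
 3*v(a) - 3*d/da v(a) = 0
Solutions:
 v(a) = C1*exp(a)


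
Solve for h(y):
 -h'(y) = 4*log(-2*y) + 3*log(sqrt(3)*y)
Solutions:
 h(y) = C1 - 7*y*log(y) + y*(-log(48) - log(3)/2 + 7 - 4*I*pi)


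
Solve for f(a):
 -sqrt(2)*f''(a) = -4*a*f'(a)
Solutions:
 f(a) = C1 + C2*erfi(2^(1/4)*a)


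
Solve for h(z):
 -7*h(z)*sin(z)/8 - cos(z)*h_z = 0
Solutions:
 h(z) = C1*cos(z)^(7/8)


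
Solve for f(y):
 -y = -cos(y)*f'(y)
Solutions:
 f(y) = C1 + Integral(y/cos(y), y)


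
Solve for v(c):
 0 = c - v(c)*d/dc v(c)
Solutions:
 v(c) = -sqrt(C1 + c^2)
 v(c) = sqrt(C1 + c^2)


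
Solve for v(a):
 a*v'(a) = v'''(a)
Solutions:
 v(a) = C1 + Integral(C2*airyai(a) + C3*airybi(a), a)


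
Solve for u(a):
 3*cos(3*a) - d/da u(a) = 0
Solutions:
 u(a) = C1 + sin(3*a)


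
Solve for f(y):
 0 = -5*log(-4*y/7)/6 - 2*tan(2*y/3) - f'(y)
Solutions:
 f(y) = C1 - 5*y*log(-y)/6 - 5*y*log(2)/3 + 5*y/6 + 5*y*log(7)/6 + 3*log(cos(2*y/3))


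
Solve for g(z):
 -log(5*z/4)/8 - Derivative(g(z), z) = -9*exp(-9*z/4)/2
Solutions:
 g(z) = C1 - z*log(z)/8 + z*(-log(5) + 1 + 2*log(2))/8 - 2*exp(-9*z/4)


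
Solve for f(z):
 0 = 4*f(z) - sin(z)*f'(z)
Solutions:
 f(z) = C1*(cos(z)^2 - 2*cos(z) + 1)/(cos(z)^2 + 2*cos(z) + 1)


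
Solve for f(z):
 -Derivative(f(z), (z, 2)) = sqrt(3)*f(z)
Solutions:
 f(z) = C1*sin(3^(1/4)*z) + C2*cos(3^(1/4)*z)


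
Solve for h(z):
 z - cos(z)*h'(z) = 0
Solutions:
 h(z) = C1 + Integral(z/cos(z), z)


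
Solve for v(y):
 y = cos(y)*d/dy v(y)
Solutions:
 v(y) = C1 + Integral(y/cos(y), y)


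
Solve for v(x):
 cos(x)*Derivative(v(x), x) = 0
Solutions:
 v(x) = C1


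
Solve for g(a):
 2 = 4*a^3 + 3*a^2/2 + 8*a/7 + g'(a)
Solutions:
 g(a) = C1 - a^4 - a^3/2 - 4*a^2/7 + 2*a


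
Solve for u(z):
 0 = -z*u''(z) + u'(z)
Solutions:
 u(z) = C1 + C2*z^2


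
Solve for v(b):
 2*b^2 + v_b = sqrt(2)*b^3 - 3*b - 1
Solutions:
 v(b) = C1 + sqrt(2)*b^4/4 - 2*b^3/3 - 3*b^2/2 - b


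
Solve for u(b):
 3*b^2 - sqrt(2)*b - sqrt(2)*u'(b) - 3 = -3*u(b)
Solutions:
 u(b) = C1*exp(3*sqrt(2)*b/2) - b^2 - sqrt(2)*b/3 + 7/9


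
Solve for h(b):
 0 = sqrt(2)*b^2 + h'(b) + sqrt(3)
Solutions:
 h(b) = C1 - sqrt(2)*b^3/3 - sqrt(3)*b


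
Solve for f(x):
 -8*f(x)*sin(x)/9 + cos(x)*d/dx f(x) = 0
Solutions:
 f(x) = C1/cos(x)^(8/9)


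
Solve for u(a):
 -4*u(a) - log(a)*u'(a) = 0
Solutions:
 u(a) = C1*exp(-4*li(a))


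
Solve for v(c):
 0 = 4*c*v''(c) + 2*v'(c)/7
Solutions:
 v(c) = C1 + C2*c^(13/14)


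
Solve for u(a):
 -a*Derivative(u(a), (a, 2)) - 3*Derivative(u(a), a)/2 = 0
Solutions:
 u(a) = C1 + C2/sqrt(a)


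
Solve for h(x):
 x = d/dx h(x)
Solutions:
 h(x) = C1 + x^2/2


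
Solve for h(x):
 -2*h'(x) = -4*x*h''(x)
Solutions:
 h(x) = C1 + C2*x^(3/2)


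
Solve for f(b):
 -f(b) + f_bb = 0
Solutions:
 f(b) = C1*exp(-b) + C2*exp(b)


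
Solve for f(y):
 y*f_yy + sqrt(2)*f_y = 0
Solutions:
 f(y) = C1 + C2*y^(1 - sqrt(2))


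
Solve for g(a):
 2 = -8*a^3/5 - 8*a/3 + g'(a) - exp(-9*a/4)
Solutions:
 g(a) = C1 + 2*a^4/5 + 4*a^2/3 + 2*a - 4*exp(-9*a/4)/9


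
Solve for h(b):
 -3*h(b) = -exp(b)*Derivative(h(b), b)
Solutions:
 h(b) = C1*exp(-3*exp(-b))


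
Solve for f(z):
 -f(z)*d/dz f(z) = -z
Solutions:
 f(z) = -sqrt(C1 + z^2)
 f(z) = sqrt(C1 + z^2)


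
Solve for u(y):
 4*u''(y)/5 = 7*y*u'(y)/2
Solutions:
 u(y) = C1 + C2*erfi(sqrt(35)*y/4)


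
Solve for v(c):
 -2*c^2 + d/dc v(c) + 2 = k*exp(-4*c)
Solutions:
 v(c) = C1 + 2*c^3/3 - 2*c - k*exp(-4*c)/4


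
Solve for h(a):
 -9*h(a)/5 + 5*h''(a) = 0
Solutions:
 h(a) = C1*exp(-3*a/5) + C2*exp(3*a/5)


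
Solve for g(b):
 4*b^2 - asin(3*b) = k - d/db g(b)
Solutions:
 g(b) = C1 - 4*b^3/3 + b*k + b*asin(3*b) + sqrt(1 - 9*b^2)/3


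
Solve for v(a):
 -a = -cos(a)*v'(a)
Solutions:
 v(a) = C1 + Integral(a/cos(a), a)


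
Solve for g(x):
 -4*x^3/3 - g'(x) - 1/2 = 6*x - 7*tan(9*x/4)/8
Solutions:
 g(x) = C1 - x^4/3 - 3*x^2 - x/2 - 7*log(cos(9*x/4))/18


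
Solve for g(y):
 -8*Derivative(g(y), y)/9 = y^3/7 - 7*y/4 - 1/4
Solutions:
 g(y) = C1 - 9*y^4/224 + 63*y^2/64 + 9*y/32


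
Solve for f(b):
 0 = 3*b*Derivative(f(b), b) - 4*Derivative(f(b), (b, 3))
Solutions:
 f(b) = C1 + Integral(C2*airyai(6^(1/3)*b/2) + C3*airybi(6^(1/3)*b/2), b)


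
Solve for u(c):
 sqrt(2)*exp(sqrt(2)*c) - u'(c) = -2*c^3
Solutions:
 u(c) = C1 + c^4/2 + exp(sqrt(2)*c)


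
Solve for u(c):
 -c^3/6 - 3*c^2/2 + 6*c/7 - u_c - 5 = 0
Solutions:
 u(c) = C1 - c^4/24 - c^3/2 + 3*c^2/7 - 5*c


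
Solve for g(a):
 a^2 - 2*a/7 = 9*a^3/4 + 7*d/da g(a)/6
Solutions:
 g(a) = C1 - 27*a^4/56 + 2*a^3/7 - 6*a^2/49


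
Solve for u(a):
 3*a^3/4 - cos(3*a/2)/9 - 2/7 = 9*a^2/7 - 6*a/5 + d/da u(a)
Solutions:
 u(a) = C1 + 3*a^4/16 - 3*a^3/7 + 3*a^2/5 - 2*a/7 - 2*sin(3*a/2)/27


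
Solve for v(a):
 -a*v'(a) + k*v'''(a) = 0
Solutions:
 v(a) = C1 + Integral(C2*airyai(a*(1/k)^(1/3)) + C3*airybi(a*(1/k)^(1/3)), a)


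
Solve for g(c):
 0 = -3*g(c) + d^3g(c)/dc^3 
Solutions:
 g(c) = C3*exp(3^(1/3)*c) + (C1*sin(3^(5/6)*c/2) + C2*cos(3^(5/6)*c/2))*exp(-3^(1/3)*c/2)


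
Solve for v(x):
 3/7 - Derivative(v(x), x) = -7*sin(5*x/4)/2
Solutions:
 v(x) = C1 + 3*x/7 - 14*cos(5*x/4)/5


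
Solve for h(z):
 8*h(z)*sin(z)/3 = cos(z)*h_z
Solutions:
 h(z) = C1/cos(z)^(8/3)


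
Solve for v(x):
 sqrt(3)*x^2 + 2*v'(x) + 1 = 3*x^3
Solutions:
 v(x) = C1 + 3*x^4/8 - sqrt(3)*x^3/6 - x/2


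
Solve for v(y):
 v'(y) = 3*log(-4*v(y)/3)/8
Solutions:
 -8*Integral(1/(log(-_y) - log(3) + 2*log(2)), (_y, v(y)))/3 = C1 - y


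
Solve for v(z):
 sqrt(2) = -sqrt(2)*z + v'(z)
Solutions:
 v(z) = C1 + sqrt(2)*z^2/2 + sqrt(2)*z


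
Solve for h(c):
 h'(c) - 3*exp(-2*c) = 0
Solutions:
 h(c) = C1 - 3*exp(-2*c)/2


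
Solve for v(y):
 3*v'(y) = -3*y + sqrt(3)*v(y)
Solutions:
 v(y) = C1*exp(sqrt(3)*y/3) + sqrt(3)*y + 3


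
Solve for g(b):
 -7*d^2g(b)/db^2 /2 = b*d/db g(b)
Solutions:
 g(b) = C1 + C2*erf(sqrt(7)*b/7)


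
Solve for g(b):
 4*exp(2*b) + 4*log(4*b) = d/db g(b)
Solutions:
 g(b) = C1 + 4*b*log(b) + 4*b*(-1 + 2*log(2)) + 2*exp(2*b)


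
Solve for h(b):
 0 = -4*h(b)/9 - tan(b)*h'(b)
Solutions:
 h(b) = C1/sin(b)^(4/9)


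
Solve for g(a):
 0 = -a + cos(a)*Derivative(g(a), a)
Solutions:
 g(a) = C1 + Integral(a/cos(a), a)


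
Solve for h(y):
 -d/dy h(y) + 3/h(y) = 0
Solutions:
 h(y) = -sqrt(C1 + 6*y)
 h(y) = sqrt(C1 + 6*y)


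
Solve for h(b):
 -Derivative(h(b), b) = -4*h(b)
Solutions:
 h(b) = C1*exp(4*b)


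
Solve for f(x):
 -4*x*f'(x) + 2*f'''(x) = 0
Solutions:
 f(x) = C1 + Integral(C2*airyai(2^(1/3)*x) + C3*airybi(2^(1/3)*x), x)


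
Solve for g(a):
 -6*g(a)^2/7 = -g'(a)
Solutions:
 g(a) = -7/(C1 + 6*a)


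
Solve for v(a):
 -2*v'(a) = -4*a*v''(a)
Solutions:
 v(a) = C1 + C2*a^(3/2)


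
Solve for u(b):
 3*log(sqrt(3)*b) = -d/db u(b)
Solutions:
 u(b) = C1 - 3*b*log(b) - 3*b*log(3)/2 + 3*b


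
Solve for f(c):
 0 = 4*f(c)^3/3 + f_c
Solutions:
 f(c) = -sqrt(6)*sqrt(-1/(C1 - 4*c))/2
 f(c) = sqrt(6)*sqrt(-1/(C1 - 4*c))/2


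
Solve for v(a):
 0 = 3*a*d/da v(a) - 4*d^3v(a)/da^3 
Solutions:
 v(a) = C1 + Integral(C2*airyai(6^(1/3)*a/2) + C3*airybi(6^(1/3)*a/2), a)


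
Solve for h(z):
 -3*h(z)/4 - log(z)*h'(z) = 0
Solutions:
 h(z) = C1*exp(-3*li(z)/4)


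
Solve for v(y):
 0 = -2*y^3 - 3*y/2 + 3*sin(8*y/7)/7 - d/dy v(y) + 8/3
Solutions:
 v(y) = C1 - y^4/2 - 3*y^2/4 + 8*y/3 - 3*cos(8*y/7)/8


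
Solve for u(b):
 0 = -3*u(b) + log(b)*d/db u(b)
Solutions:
 u(b) = C1*exp(3*li(b))


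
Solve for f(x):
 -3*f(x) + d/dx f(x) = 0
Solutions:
 f(x) = C1*exp(3*x)


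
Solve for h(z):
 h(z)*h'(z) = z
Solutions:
 h(z) = -sqrt(C1 + z^2)
 h(z) = sqrt(C1 + z^2)


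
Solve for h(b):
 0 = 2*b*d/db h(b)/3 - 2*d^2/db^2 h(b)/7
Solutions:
 h(b) = C1 + C2*erfi(sqrt(42)*b/6)


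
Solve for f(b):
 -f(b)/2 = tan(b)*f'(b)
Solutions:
 f(b) = C1/sqrt(sin(b))


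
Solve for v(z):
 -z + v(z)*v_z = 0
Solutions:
 v(z) = -sqrt(C1 + z^2)
 v(z) = sqrt(C1 + z^2)


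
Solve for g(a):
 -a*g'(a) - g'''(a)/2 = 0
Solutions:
 g(a) = C1 + Integral(C2*airyai(-2^(1/3)*a) + C3*airybi(-2^(1/3)*a), a)


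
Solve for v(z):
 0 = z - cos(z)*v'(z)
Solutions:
 v(z) = C1 + Integral(z/cos(z), z)


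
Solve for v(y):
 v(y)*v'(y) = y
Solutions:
 v(y) = -sqrt(C1 + y^2)
 v(y) = sqrt(C1 + y^2)


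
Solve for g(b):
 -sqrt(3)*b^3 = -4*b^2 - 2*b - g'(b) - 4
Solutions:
 g(b) = C1 + sqrt(3)*b^4/4 - 4*b^3/3 - b^2 - 4*b


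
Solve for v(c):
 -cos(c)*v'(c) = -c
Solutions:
 v(c) = C1 + Integral(c/cos(c), c)


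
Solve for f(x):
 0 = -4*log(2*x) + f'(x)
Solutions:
 f(x) = C1 + 4*x*log(x) - 4*x + x*log(16)


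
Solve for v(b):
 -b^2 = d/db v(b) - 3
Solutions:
 v(b) = C1 - b^3/3 + 3*b


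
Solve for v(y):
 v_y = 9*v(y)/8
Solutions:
 v(y) = C1*exp(9*y/8)


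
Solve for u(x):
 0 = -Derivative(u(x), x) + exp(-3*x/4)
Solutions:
 u(x) = C1 - 4*exp(-3*x/4)/3


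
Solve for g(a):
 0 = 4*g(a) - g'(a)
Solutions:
 g(a) = C1*exp(4*a)


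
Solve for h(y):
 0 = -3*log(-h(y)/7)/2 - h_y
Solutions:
 2*Integral(1/(log(-_y) - log(7)), (_y, h(y)))/3 = C1 - y


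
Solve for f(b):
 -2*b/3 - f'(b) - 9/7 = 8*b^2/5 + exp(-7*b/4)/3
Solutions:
 f(b) = C1 - 8*b^3/15 - b^2/3 - 9*b/7 + 4*exp(-7*b/4)/21


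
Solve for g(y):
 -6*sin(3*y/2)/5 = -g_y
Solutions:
 g(y) = C1 - 4*cos(3*y/2)/5


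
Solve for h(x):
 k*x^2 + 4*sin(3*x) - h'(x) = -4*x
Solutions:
 h(x) = C1 + k*x^3/3 + 2*x^2 - 4*cos(3*x)/3


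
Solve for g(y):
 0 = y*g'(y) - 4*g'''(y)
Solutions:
 g(y) = C1 + Integral(C2*airyai(2^(1/3)*y/2) + C3*airybi(2^(1/3)*y/2), y)


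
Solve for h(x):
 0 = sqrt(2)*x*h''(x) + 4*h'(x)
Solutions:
 h(x) = C1 + C2*x^(1 - 2*sqrt(2))


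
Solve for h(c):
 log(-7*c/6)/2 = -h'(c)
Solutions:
 h(c) = C1 - c*log(-c)/2 + c*(-log(7) + 1 + log(6))/2


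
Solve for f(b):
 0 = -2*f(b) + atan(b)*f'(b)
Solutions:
 f(b) = C1*exp(2*Integral(1/atan(b), b))


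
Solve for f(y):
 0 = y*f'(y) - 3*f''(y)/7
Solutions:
 f(y) = C1 + C2*erfi(sqrt(42)*y/6)


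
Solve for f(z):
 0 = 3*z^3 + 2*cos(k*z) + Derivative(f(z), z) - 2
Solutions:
 f(z) = C1 - 3*z^4/4 + 2*z - 2*sin(k*z)/k


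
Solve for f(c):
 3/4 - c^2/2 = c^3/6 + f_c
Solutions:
 f(c) = C1 - c^4/24 - c^3/6 + 3*c/4


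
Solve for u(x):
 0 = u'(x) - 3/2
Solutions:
 u(x) = C1 + 3*x/2


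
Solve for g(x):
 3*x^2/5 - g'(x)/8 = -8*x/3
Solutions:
 g(x) = C1 + 8*x^3/5 + 32*x^2/3


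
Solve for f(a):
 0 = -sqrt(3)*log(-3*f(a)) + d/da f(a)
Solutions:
 -sqrt(3)*Integral(1/(log(-_y) + log(3)), (_y, f(a)))/3 = C1 - a


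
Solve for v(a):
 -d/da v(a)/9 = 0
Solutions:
 v(a) = C1


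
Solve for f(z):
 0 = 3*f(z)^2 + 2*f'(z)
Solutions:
 f(z) = 2/(C1 + 3*z)


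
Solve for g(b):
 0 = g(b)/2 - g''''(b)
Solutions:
 g(b) = C1*exp(-2^(3/4)*b/2) + C2*exp(2^(3/4)*b/2) + C3*sin(2^(3/4)*b/2) + C4*cos(2^(3/4)*b/2)


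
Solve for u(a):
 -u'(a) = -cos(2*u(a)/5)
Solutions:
 -a - 5*log(sin(2*u(a)/5) - 1)/4 + 5*log(sin(2*u(a)/5) + 1)/4 = C1


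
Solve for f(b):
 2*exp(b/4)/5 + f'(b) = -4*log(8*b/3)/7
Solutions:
 f(b) = C1 - 4*b*log(b)/7 + 4*b*(-3*log(2) + 1 + log(3))/7 - 8*exp(b/4)/5


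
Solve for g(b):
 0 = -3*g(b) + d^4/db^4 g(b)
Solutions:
 g(b) = C1*exp(-3^(1/4)*b) + C2*exp(3^(1/4)*b) + C3*sin(3^(1/4)*b) + C4*cos(3^(1/4)*b)


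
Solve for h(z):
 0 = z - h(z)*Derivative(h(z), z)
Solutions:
 h(z) = -sqrt(C1 + z^2)
 h(z) = sqrt(C1 + z^2)


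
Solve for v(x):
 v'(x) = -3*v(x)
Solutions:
 v(x) = C1*exp(-3*x)


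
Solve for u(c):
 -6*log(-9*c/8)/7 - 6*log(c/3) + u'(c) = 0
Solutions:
 u(c) = C1 + 48*c*log(c)/7 + 6*c*(-8 - 5*log(3) - 3*log(2) + I*pi)/7


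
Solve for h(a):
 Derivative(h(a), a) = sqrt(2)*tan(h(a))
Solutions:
 h(a) = pi - asin(C1*exp(sqrt(2)*a))
 h(a) = asin(C1*exp(sqrt(2)*a))


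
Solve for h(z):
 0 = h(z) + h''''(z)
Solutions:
 h(z) = (C1*sin(sqrt(2)*z/2) + C2*cos(sqrt(2)*z/2))*exp(-sqrt(2)*z/2) + (C3*sin(sqrt(2)*z/2) + C4*cos(sqrt(2)*z/2))*exp(sqrt(2)*z/2)


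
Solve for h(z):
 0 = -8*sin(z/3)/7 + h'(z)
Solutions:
 h(z) = C1 - 24*cos(z/3)/7


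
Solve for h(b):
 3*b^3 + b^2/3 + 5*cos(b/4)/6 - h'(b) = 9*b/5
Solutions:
 h(b) = C1 + 3*b^4/4 + b^3/9 - 9*b^2/10 + 10*sin(b/4)/3


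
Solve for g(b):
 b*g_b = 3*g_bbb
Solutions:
 g(b) = C1 + Integral(C2*airyai(3^(2/3)*b/3) + C3*airybi(3^(2/3)*b/3), b)


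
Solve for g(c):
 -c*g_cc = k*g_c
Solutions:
 g(c) = C1 + c^(1 - re(k))*(C2*sin(log(c)*Abs(im(k))) + C3*cos(log(c)*im(k)))


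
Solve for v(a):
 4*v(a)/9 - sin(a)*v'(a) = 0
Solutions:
 v(a) = C1*(cos(a) - 1)^(2/9)/(cos(a) + 1)^(2/9)


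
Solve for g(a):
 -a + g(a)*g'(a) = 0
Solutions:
 g(a) = -sqrt(C1 + a^2)
 g(a) = sqrt(C1 + a^2)


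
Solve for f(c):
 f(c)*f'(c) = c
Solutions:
 f(c) = -sqrt(C1 + c^2)
 f(c) = sqrt(C1 + c^2)


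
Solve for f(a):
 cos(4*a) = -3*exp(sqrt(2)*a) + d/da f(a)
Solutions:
 f(a) = C1 + 3*sqrt(2)*exp(sqrt(2)*a)/2 + sin(4*a)/4


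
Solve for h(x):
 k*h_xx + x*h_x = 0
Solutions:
 h(x) = C1 + C2*sqrt(k)*erf(sqrt(2)*x*sqrt(1/k)/2)


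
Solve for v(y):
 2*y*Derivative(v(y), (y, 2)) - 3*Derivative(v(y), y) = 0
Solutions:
 v(y) = C1 + C2*y^(5/2)


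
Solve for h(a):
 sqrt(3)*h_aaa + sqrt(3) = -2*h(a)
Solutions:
 h(a) = C3*exp(-2^(1/3)*3^(5/6)*a/3) + (C1*sin(6^(1/3)*a/2) + C2*cos(6^(1/3)*a/2))*exp(2^(1/3)*3^(5/6)*a/6) - sqrt(3)/2


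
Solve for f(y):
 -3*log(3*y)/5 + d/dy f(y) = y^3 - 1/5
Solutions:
 f(y) = C1 + y^4/4 + 3*y*log(y)/5 - 4*y/5 + 3*y*log(3)/5


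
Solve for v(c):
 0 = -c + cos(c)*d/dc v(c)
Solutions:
 v(c) = C1 + Integral(c/cos(c), c)


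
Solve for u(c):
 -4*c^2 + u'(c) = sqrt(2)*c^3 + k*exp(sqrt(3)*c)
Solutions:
 u(c) = C1 + sqrt(2)*c^4/4 + 4*c^3/3 + sqrt(3)*k*exp(sqrt(3)*c)/3


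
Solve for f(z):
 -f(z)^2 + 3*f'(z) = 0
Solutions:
 f(z) = -3/(C1 + z)


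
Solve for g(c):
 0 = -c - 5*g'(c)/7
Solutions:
 g(c) = C1 - 7*c^2/10


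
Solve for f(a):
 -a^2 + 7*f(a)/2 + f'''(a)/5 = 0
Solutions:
 f(a) = C3*exp(-2^(2/3)*35^(1/3)*a/2) + 2*a^2/7 + (C1*sin(2^(2/3)*sqrt(3)*35^(1/3)*a/4) + C2*cos(2^(2/3)*sqrt(3)*35^(1/3)*a/4))*exp(2^(2/3)*35^(1/3)*a/4)


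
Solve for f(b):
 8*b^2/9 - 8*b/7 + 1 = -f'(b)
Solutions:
 f(b) = C1 - 8*b^3/27 + 4*b^2/7 - b


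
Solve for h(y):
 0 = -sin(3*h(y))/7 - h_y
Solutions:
 y/7 + log(cos(3*h(y)) - 1)/6 - log(cos(3*h(y)) + 1)/6 = C1


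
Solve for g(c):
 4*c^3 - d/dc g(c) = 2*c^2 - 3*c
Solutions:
 g(c) = C1 + c^4 - 2*c^3/3 + 3*c^2/2


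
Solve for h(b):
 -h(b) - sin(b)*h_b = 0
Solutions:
 h(b) = C1*sqrt(cos(b) + 1)/sqrt(cos(b) - 1)


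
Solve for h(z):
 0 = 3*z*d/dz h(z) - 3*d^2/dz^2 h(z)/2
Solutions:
 h(z) = C1 + C2*erfi(z)


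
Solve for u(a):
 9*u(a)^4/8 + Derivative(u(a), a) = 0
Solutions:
 u(a) = (-3^(2/3)/3 - 3^(1/6)*I)*(1/(C1 + 9*a))^(1/3)
 u(a) = (-3^(2/3)/3 + 3^(1/6)*I)*(1/(C1 + 9*a))^(1/3)
 u(a) = 2*(1/(C1 + 27*a))^(1/3)


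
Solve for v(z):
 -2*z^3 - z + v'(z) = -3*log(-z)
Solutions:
 v(z) = C1 + z^4/2 + z^2/2 - 3*z*log(-z) + 3*z


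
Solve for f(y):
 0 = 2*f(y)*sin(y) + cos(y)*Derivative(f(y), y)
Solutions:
 f(y) = C1*cos(y)^2


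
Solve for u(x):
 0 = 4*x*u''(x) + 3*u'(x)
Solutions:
 u(x) = C1 + C2*x^(1/4)


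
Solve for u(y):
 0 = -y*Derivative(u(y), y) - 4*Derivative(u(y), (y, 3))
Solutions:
 u(y) = C1 + Integral(C2*airyai(-2^(1/3)*y/2) + C3*airybi(-2^(1/3)*y/2), y)


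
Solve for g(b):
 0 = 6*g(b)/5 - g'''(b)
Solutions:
 g(b) = C3*exp(5^(2/3)*6^(1/3)*b/5) + (C1*sin(2^(1/3)*3^(5/6)*5^(2/3)*b/10) + C2*cos(2^(1/3)*3^(5/6)*5^(2/3)*b/10))*exp(-5^(2/3)*6^(1/3)*b/10)


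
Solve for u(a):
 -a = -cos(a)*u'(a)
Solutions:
 u(a) = C1 + Integral(a/cos(a), a)


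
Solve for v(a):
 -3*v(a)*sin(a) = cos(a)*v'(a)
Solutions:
 v(a) = C1*cos(a)^3


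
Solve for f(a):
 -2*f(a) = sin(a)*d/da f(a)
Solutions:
 f(a) = C1*(cos(a) + 1)/(cos(a) - 1)


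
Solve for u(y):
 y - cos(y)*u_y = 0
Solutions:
 u(y) = C1 + Integral(y/cos(y), y)


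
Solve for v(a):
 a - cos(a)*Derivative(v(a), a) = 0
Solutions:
 v(a) = C1 + Integral(a/cos(a), a)


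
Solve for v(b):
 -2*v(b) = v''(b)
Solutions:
 v(b) = C1*sin(sqrt(2)*b) + C2*cos(sqrt(2)*b)


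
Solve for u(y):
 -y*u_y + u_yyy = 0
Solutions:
 u(y) = C1 + Integral(C2*airyai(y) + C3*airybi(y), y)


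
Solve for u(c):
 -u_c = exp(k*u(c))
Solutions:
 u(c) = Piecewise((log(1/(C1*k + c*k))/k, Ne(k, 0)), (nan, True))
 u(c) = Piecewise((C1 - c, Eq(k, 0)), (nan, True))


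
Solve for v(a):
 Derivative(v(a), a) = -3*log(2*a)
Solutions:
 v(a) = C1 - 3*a*log(a) - a*log(8) + 3*a


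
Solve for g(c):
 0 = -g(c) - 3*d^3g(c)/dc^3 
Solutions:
 g(c) = C3*exp(-3^(2/3)*c/3) + (C1*sin(3^(1/6)*c/2) + C2*cos(3^(1/6)*c/2))*exp(3^(2/3)*c/6)


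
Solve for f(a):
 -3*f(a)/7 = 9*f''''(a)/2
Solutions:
 f(a) = (C1*sin(42^(3/4)*a/42) + C2*cos(42^(3/4)*a/42))*exp(-42^(3/4)*a/42) + (C3*sin(42^(3/4)*a/42) + C4*cos(42^(3/4)*a/42))*exp(42^(3/4)*a/42)


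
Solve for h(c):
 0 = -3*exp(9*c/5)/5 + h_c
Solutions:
 h(c) = C1 + exp(9*c/5)/3


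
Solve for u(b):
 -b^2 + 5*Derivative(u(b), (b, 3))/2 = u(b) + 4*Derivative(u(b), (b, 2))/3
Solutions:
 u(b) = C1*exp(b*(-(135*sqrt(19249) + 18737)^(1/3) - 64/(135*sqrt(19249) + 18737)^(1/3) + 16)/90)*sin(sqrt(3)*b*(-(135*sqrt(19249) + 18737)^(1/3) + 64/(135*sqrt(19249) + 18737)^(1/3))/90) + C2*exp(b*(-(135*sqrt(19249) + 18737)^(1/3) - 64/(135*sqrt(19249) + 18737)^(1/3) + 16)/90)*cos(sqrt(3)*b*(-(135*sqrt(19249) + 18737)^(1/3) + 64/(135*sqrt(19249) + 18737)^(1/3))/90) + C3*exp(b*(64/(135*sqrt(19249) + 18737)^(1/3) + 8 + (135*sqrt(19249) + 18737)^(1/3))/45) - b^2 + 8/3


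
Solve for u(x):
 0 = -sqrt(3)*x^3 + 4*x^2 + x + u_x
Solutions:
 u(x) = C1 + sqrt(3)*x^4/4 - 4*x^3/3 - x^2/2


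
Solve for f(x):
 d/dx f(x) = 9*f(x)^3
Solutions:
 f(x) = -sqrt(2)*sqrt(-1/(C1 + 9*x))/2
 f(x) = sqrt(2)*sqrt(-1/(C1 + 9*x))/2


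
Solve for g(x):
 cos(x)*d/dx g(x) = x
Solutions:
 g(x) = C1 + Integral(x/cos(x), x)


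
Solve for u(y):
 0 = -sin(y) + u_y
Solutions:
 u(y) = C1 - cos(y)


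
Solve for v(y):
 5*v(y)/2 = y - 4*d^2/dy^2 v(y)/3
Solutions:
 v(y) = C1*sin(sqrt(30)*y/4) + C2*cos(sqrt(30)*y/4) + 2*y/5


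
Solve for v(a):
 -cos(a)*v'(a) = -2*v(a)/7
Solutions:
 v(a) = C1*(sin(a) + 1)^(1/7)/(sin(a) - 1)^(1/7)


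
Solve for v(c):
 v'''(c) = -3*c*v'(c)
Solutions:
 v(c) = C1 + Integral(C2*airyai(-3^(1/3)*c) + C3*airybi(-3^(1/3)*c), c)


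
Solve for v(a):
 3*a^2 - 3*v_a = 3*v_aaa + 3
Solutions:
 v(a) = C1 + C2*sin(a) + C3*cos(a) + a^3/3 - 3*a


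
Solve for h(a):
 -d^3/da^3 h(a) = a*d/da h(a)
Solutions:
 h(a) = C1 + Integral(C2*airyai(-a) + C3*airybi(-a), a)


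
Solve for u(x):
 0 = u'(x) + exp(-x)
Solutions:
 u(x) = C1 + exp(-x)


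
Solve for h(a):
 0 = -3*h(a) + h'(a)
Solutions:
 h(a) = C1*exp(3*a)


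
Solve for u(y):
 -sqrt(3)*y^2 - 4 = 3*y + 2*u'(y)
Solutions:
 u(y) = C1 - sqrt(3)*y^3/6 - 3*y^2/4 - 2*y


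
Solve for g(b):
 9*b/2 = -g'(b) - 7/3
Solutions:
 g(b) = C1 - 9*b^2/4 - 7*b/3


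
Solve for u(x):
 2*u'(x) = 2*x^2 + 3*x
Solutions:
 u(x) = C1 + x^3/3 + 3*x^2/4


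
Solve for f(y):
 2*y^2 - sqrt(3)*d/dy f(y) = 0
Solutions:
 f(y) = C1 + 2*sqrt(3)*y^3/9


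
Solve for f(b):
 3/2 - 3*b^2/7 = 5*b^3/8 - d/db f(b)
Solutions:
 f(b) = C1 + 5*b^4/32 + b^3/7 - 3*b/2


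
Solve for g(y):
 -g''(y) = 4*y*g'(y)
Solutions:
 g(y) = C1 + C2*erf(sqrt(2)*y)


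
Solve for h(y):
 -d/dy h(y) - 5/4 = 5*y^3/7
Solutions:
 h(y) = C1 - 5*y^4/28 - 5*y/4


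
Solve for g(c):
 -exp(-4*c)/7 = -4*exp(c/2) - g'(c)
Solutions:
 g(c) = C1 - 8*exp(c/2) - exp(-4*c)/28


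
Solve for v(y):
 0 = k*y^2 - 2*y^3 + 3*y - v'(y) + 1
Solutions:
 v(y) = C1 + k*y^3/3 - y^4/2 + 3*y^2/2 + y


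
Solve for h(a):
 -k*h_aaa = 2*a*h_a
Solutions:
 h(a) = C1 + Integral(C2*airyai(2^(1/3)*a*(-1/k)^(1/3)) + C3*airybi(2^(1/3)*a*(-1/k)^(1/3)), a)


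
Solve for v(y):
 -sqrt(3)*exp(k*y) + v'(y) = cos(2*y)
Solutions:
 v(y) = C1 + sin(2*y)/2 + sqrt(3)*exp(k*y)/k


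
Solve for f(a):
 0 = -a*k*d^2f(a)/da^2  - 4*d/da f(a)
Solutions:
 f(a) = C1 + a^(((re(k) - 4)*re(k) + im(k)^2)/(re(k)^2 + im(k)^2))*(C2*sin(4*log(a)*Abs(im(k))/(re(k)^2 + im(k)^2)) + C3*cos(4*log(a)*im(k)/(re(k)^2 + im(k)^2)))


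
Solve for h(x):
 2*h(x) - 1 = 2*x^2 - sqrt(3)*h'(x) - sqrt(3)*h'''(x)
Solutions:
 h(x) = C1*exp(-sqrt(3)*x*(-(3 + sqrt(10))^(1/3) + (3 + sqrt(10))^(-1/3))/6)*sin(x*((3 + sqrt(10))^(-1/3) + (3 + sqrt(10))^(1/3))/2) + C2*exp(-sqrt(3)*x*(-(3 + sqrt(10))^(1/3) + (3 + sqrt(10))^(-1/3))/6)*cos(x*((3 + sqrt(10))^(-1/3) + (3 + sqrt(10))^(1/3))/2) + C3*exp(sqrt(3)*x*(-(3 + sqrt(10))^(1/3) + (3 + sqrt(10))^(-1/3))/3) + x^2 - sqrt(3)*x + 2


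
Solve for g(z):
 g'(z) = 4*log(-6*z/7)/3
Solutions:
 g(z) = C1 + 4*z*log(-z)/3 + 4*z*(-log(7) - 1 + log(6))/3


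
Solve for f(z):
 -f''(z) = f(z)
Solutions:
 f(z) = C1*sin(z) + C2*cos(z)


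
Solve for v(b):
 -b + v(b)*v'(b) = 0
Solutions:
 v(b) = -sqrt(C1 + b^2)
 v(b) = sqrt(C1 + b^2)


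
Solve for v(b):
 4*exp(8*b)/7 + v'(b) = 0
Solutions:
 v(b) = C1 - exp(8*b)/14


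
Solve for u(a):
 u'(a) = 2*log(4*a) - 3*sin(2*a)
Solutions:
 u(a) = C1 + 2*a*log(a) - 2*a + 4*a*log(2) + 3*cos(2*a)/2


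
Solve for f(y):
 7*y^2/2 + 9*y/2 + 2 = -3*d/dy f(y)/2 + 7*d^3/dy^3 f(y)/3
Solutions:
 f(y) = C1 + C2*exp(-3*sqrt(14)*y/14) + C3*exp(3*sqrt(14)*y/14) - 7*y^3/9 - 3*y^2/2 - 232*y/27


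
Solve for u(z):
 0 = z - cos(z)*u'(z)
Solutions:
 u(z) = C1 + Integral(z/cos(z), z)


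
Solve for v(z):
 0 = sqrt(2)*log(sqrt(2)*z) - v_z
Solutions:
 v(z) = C1 + sqrt(2)*z*log(z) - sqrt(2)*z + sqrt(2)*z*log(2)/2


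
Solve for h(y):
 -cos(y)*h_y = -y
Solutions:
 h(y) = C1 + Integral(y/cos(y), y)


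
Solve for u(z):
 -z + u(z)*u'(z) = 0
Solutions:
 u(z) = -sqrt(C1 + z^2)
 u(z) = sqrt(C1 + z^2)


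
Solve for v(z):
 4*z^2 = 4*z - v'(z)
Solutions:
 v(z) = C1 - 4*z^3/3 + 2*z^2


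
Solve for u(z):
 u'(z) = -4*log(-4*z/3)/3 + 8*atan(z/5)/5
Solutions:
 u(z) = C1 - 4*z*log(-z)/3 + 8*z*atan(z/5)/5 - 8*z*log(2)/3 + 4*z/3 + 4*z*log(3)/3 - 4*log(z^2 + 25)


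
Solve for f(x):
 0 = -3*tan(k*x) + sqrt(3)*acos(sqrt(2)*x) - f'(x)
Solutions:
 f(x) = C1 + sqrt(3)*(x*acos(sqrt(2)*x) - sqrt(2)*sqrt(1 - 2*x^2)/2) - 3*Piecewise((-log(cos(k*x))/k, Ne(k, 0)), (0, True))


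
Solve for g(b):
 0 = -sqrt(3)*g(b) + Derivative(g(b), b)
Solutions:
 g(b) = C1*exp(sqrt(3)*b)


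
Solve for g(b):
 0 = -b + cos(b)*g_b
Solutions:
 g(b) = C1 + Integral(b/cos(b), b)


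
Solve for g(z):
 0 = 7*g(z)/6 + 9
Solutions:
 g(z) = -54/7


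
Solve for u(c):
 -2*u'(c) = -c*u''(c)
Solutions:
 u(c) = C1 + C2*c^3


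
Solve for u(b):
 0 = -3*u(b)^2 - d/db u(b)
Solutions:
 u(b) = 1/(C1 + 3*b)


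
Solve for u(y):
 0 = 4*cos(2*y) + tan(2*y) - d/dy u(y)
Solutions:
 u(y) = C1 - log(cos(2*y))/2 + 2*sin(2*y)


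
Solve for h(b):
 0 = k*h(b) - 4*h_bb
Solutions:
 h(b) = C1*exp(-b*sqrt(k)/2) + C2*exp(b*sqrt(k)/2)


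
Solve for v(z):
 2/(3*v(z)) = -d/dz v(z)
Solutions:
 v(z) = -sqrt(C1 - 12*z)/3
 v(z) = sqrt(C1 - 12*z)/3


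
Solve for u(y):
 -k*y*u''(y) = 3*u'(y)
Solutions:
 u(y) = C1 + y^(((re(k) - 3)*re(k) + im(k)^2)/(re(k)^2 + im(k)^2))*(C2*sin(3*log(y)*Abs(im(k))/(re(k)^2 + im(k)^2)) + C3*cos(3*log(y)*im(k)/(re(k)^2 + im(k)^2)))


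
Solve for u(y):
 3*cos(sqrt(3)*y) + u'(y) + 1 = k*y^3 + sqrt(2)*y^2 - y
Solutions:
 u(y) = C1 + k*y^4/4 + sqrt(2)*y^3/3 - y^2/2 - y - sqrt(3)*sin(sqrt(3)*y)


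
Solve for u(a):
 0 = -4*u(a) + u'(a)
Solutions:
 u(a) = C1*exp(4*a)


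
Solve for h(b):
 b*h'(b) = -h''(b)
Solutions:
 h(b) = C1 + C2*erf(sqrt(2)*b/2)


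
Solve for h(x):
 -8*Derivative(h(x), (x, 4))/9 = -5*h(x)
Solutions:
 h(x) = C1*exp(-10^(1/4)*sqrt(3)*x/2) + C2*exp(10^(1/4)*sqrt(3)*x/2) + C3*sin(10^(1/4)*sqrt(3)*x/2) + C4*cos(10^(1/4)*sqrt(3)*x/2)


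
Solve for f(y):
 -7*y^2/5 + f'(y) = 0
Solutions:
 f(y) = C1 + 7*y^3/15


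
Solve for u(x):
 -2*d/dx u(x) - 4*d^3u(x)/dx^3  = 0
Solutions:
 u(x) = C1 + C2*sin(sqrt(2)*x/2) + C3*cos(sqrt(2)*x/2)


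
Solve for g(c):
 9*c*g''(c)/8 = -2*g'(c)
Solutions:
 g(c) = C1 + C2/c^(7/9)


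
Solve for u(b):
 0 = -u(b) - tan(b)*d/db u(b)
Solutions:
 u(b) = C1/sin(b)


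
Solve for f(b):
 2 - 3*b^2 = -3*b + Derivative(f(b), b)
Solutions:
 f(b) = C1 - b^3 + 3*b^2/2 + 2*b


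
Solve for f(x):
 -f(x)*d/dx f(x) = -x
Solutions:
 f(x) = -sqrt(C1 + x^2)
 f(x) = sqrt(C1 + x^2)


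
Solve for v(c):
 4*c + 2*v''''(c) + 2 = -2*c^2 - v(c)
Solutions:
 v(c) = -2*c^2 - 4*c + (C1*sin(2^(1/4)*c/2) + C2*cos(2^(1/4)*c/2))*exp(-2^(1/4)*c/2) + (C3*sin(2^(1/4)*c/2) + C4*cos(2^(1/4)*c/2))*exp(2^(1/4)*c/2) - 2


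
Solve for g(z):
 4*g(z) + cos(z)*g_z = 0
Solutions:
 g(z) = C1*(sin(z)^2 - 2*sin(z) + 1)/(sin(z)^2 + 2*sin(z) + 1)


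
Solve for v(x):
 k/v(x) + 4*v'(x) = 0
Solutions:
 v(x) = -sqrt(C1 - 2*k*x)/2
 v(x) = sqrt(C1 - 2*k*x)/2


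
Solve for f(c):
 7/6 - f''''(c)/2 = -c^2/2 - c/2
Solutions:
 f(c) = C1 + C2*c + C3*c^2 + C4*c^3 + c^6/360 + c^5/120 + 7*c^4/72


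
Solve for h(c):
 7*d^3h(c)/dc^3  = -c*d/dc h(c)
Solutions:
 h(c) = C1 + Integral(C2*airyai(-7^(2/3)*c/7) + C3*airybi(-7^(2/3)*c/7), c)


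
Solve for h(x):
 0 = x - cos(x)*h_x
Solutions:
 h(x) = C1 + Integral(x/cos(x), x)


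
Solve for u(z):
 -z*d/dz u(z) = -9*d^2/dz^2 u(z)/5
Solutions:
 u(z) = C1 + C2*erfi(sqrt(10)*z/6)


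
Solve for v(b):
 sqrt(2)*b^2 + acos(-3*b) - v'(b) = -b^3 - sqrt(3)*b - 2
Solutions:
 v(b) = C1 + b^4/4 + sqrt(2)*b^3/3 + sqrt(3)*b^2/2 + b*acos(-3*b) + 2*b + sqrt(1 - 9*b^2)/3


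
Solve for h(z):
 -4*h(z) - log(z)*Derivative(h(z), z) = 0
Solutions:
 h(z) = C1*exp(-4*li(z))


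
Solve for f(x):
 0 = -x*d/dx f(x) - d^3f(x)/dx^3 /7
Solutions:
 f(x) = C1 + Integral(C2*airyai(-7^(1/3)*x) + C3*airybi(-7^(1/3)*x), x)


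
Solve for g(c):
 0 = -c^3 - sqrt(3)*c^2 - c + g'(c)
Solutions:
 g(c) = C1 + c^4/4 + sqrt(3)*c^3/3 + c^2/2


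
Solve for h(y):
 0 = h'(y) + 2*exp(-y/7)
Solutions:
 h(y) = C1 + 14*exp(-y/7)


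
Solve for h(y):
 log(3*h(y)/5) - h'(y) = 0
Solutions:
 -Integral(1/(log(_y) - log(5) + log(3)), (_y, h(y))) = C1 - y


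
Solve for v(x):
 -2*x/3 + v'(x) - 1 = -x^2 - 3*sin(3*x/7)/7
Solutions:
 v(x) = C1 - x^3/3 + x^2/3 + x + cos(3*x/7)


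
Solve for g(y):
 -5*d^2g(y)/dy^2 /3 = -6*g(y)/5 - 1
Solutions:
 g(y) = C1*exp(-3*sqrt(2)*y/5) + C2*exp(3*sqrt(2)*y/5) - 5/6


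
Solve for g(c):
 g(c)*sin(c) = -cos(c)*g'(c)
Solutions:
 g(c) = C1*cos(c)


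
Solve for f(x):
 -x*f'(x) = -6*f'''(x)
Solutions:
 f(x) = C1 + Integral(C2*airyai(6^(2/3)*x/6) + C3*airybi(6^(2/3)*x/6), x)


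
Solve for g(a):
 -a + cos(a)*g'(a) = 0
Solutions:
 g(a) = C1 + Integral(a/cos(a), a)


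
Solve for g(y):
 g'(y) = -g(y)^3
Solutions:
 g(y) = -sqrt(2)*sqrt(-1/(C1 - y))/2
 g(y) = sqrt(2)*sqrt(-1/(C1 - y))/2


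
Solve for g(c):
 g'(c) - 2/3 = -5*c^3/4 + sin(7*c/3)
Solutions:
 g(c) = C1 - 5*c^4/16 + 2*c/3 - 3*cos(7*c/3)/7


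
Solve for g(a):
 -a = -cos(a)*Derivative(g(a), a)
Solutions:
 g(a) = C1 + Integral(a/cos(a), a)


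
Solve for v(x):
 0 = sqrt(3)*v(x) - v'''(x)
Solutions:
 v(x) = C3*exp(3^(1/6)*x) + (C1*sin(3^(2/3)*x/2) + C2*cos(3^(2/3)*x/2))*exp(-3^(1/6)*x/2)


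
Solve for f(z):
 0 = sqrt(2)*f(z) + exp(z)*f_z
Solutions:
 f(z) = C1*exp(sqrt(2)*exp(-z))


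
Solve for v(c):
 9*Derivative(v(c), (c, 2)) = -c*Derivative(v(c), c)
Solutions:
 v(c) = C1 + C2*erf(sqrt(2)*c/6)


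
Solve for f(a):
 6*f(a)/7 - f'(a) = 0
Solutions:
 f(a) = C1*exp(6*a/7)


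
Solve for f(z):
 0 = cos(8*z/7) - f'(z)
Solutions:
 f(z) = C1 + 7*sin(8*z/7)/8


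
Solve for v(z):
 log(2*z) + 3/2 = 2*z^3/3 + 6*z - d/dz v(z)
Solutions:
 v(z) = C1 + z^4/6 + 3*z^2 - z*log(z) - z*log(2) - z/2


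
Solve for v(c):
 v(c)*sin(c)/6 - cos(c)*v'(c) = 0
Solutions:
 v(c) = C1/cos(c)^(1/6)
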